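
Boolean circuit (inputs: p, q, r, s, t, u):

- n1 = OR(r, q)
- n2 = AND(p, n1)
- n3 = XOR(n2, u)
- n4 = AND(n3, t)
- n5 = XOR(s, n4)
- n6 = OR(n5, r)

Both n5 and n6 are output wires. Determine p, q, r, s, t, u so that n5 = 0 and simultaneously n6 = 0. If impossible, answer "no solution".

p=0 q=1 r=0 s=1 t=1 u=1

Check with p=0 q=1 r=0 s=1 t=1 u=1:
n1 = OR(r, q) = OR(0, 1) = 1
n2 = AND(p, n1) = AND(0, 1) = 0
n3 = XOR(n2, u) = XOR(0, 1) = 1
n4 = AND(n3, t) = AND(1, 1) = 1
n5 = XOR(s, n4) = XOR(1, 1) = 0
n6 = OR(n5, r) = OR(0, 0) = 0
So n5 = 0 and n6 = 0.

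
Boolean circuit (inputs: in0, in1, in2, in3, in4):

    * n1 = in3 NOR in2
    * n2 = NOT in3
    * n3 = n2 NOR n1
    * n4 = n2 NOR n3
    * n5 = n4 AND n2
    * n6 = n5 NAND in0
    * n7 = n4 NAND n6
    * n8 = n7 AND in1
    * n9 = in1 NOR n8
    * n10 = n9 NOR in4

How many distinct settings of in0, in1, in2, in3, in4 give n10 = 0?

24

n10 = n9 NOR in4 must be 0, so at least one of n9, in4 is 1.
Enumerating the 32 input combinations, 24 give n10 = 0 and 8 give n10 = 1.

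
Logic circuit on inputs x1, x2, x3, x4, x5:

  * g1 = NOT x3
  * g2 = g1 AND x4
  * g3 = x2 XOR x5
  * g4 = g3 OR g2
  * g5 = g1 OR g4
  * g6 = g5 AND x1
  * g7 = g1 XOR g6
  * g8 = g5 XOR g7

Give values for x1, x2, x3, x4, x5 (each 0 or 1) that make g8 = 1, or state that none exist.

x1=0, x2=0, x3=1, x4=0, x5=1

g8 = g5 XOR g7 must be 1, so g5 and g7 differ.
Check with x1=0, x2=0, x3=1, x4=0, x5=1:
g1 = NOT x3 = NOT 1 = 0
g2 = g1 AND x4 = 0 AND 0 = 0
g3 = x2 XOR x5 = 0 XOR 1 = 1
g4 = g3 OR g2 = 1 OR 0 = 1
g5 = g1 OR g4 = 0 OR 1 = 1
g6 = g5 AND x1 = 1 AND 0 = 0
g7 = g1 XOR g6 = 0 XOR 0 = 0
g8 = g5 XOR g7 = 1 XOR 0 = 1
So g8 = 1 as required.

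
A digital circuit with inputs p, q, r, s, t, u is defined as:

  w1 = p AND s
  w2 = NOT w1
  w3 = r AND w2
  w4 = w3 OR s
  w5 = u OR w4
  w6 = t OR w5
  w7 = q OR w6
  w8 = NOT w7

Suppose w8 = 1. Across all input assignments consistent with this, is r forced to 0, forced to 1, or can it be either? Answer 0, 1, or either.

0

w8 = NOT w7 must be 1, so w7 = 0.
w7 = q OR w6 must be 0, so both q = 0 and w6 = 0.
w6 = t OR w5 must be 0, so both t = 0 and w5 = 0.
Every assignment with w8 = 1 has r = 0; there are 2 such assignment(s).
  p=0, q=0, r=0, s=0, t=0, u=0
  p=1, q=0, r=0, s=0, t=0, u=0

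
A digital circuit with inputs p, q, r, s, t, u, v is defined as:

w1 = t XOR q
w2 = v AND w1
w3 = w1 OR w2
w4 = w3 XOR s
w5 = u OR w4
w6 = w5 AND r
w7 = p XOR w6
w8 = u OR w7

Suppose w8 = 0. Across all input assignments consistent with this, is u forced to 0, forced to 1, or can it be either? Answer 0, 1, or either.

w8 = u OR w7 must be 0, so both u = 0 and w7 = 0.
w7 = p XOR w6 must be 0, so p and w6 are equal.
Every assignment with w8 = 0 has u = 0; there are 32 such assignment(s).

0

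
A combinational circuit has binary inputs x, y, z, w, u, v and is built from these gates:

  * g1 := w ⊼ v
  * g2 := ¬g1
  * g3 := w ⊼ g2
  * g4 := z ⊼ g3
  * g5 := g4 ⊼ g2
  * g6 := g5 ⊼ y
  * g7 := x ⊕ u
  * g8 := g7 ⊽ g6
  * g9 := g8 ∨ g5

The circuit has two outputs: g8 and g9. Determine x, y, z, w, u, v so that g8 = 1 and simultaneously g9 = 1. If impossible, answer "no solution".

x=0, y=1, z=1, w=1, u=0, v=0

Check with x=0, y=1, z=1, w=1, u=0, v=0:
g1 = w ⊼ v = 1 ⊼ 0 = 1
g2 = ¬g1 = ¬1 = 0
g3 = w ⊼ g2 = 1 ⊼ 0 = 1
g4 = z ⊼ g3 = 1 ⊼ 1 = 0
g5 = g4 ⊼ g2 = 0 ⊼ 0 = 1
g6 = g5 ⊼ y = 1 ⊼ 1 = 0
g7 = x ⊕ u = 0 ⊕ 0 = 0
g8 = g7 ⊽ g6 = 0 ⊽ 0 = 1
g9 = g8 ∨ g5 = 1 ∨ 1 = 1
So g8 = 1 and g9 = 1.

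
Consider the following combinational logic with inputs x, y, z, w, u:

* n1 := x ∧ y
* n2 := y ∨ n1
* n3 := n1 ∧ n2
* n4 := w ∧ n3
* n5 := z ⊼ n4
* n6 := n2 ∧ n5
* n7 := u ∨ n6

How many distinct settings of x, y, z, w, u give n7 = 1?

23

n7 = u ∨ n6 must be 1, so at least one of u, n6 is 1.
Enumerating the 32 input combinations, 23 give n7 = 1 and 9 give n7 = 0.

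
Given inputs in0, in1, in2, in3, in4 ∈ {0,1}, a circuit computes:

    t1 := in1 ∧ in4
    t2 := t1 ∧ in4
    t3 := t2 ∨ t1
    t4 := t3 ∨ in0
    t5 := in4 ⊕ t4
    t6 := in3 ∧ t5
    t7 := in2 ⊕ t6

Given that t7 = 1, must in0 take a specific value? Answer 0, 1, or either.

Both values of in0 occur among assignments with t7 = 1:
  in0=0: in0=0, in1=0, in2=0, in3=1, in4=1
  in0=1: in0=1, in1=0, in2=0, in3=1, in4=0

either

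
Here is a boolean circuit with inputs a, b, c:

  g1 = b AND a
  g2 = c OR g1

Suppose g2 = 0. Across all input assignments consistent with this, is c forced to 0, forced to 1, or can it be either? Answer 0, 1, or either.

0

g2 = c OR g1 must be 0, so both c = 0 and g1 = 0.
g1 = b AND a must be 0, so at least one of b, a is 0.
Every assignment with g2 = 0 has c = 0; there are 3 such assignment(s).
  a=0, b=0, c=0
  a=0, b=1, c=0
  a=1, b=0, c=0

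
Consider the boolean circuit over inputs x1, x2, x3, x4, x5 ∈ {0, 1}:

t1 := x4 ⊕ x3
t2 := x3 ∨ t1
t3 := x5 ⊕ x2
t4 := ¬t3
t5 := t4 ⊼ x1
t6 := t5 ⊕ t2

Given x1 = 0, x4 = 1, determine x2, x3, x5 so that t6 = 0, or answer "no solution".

x2=1, x3=1, x5=1

Check with x1 = 0, x4 = 1 and x2=1, x3=1, x5=1:
t1 = x4 ⊕ x3 = 1 ⊕ 1 = 0
t2 = x3 ∨ t1 = 1 ∨ 0 = 1
t3 = x5 ⊕ x2 = 1 ⊕ 1 = 0
t4 = ¬t3 = ¬0 = 1
t5 = t4 ⊼ x1 = 1 ⊼ 0 = 1
t6 = t5 ⊕ t2 = 1 ⊕ 1 = 0
So t6 = 0.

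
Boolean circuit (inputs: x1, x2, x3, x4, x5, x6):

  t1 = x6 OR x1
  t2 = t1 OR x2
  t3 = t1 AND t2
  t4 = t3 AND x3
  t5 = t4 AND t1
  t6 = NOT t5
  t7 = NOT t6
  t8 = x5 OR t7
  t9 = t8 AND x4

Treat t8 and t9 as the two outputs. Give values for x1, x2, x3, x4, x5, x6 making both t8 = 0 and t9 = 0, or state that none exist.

Check with x1=0, x2=0, x3=1, x4=1, x5=0, x6=0:
t1 = x6 OR x1 = 0 OR 0 = 0
t2 = t1 OR x2 = 0 OR 0 = 0
t3 = t1 AND t2 = 0 AND 0 = 0
t4 = t3 AND x3 = 0 AND 1 = 0
t5 = t4 AND t1 = 0 AND 0 = 0
t6 = NOT t5 = NOT 0 = 1
t7 = NOT t6 = NOT 1 = 0
t8 = x5 OR t7 = 0 OR 0 = 0
t9 = t8 AND x4 = 0 AND 1 = 0
So t8 = 0 and t9 = 0.

x1=0, x2=0, x3=1, x4=1, x5=0, x6=0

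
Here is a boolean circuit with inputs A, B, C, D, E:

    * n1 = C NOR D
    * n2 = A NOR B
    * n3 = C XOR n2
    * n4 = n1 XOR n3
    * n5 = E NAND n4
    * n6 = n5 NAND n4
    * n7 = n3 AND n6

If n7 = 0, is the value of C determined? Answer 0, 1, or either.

Both values of C occur among assignments with n7 = 0:
  C=0: A=0, B=0, C=0, D=1, E=0
  C=1: A=0, B=0, C=1, D=0, E=0

either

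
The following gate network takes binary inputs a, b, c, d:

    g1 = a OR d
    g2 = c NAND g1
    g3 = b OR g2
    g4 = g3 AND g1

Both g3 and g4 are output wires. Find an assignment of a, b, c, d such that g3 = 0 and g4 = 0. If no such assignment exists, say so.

Check with a=1, b=0, c=1, d=0:
g1 = a OR d = 1 OR 0 = 1
g2 = c NAND g1 = 1 NAND 1 = 0
g3 = b OR g2 = 0 OR 0 = 0
g4 = g3 AND g1 = 0 AND 1 = 0
So g3 = 0 and g4 = 0.

a=1, b=0, c=1, d=0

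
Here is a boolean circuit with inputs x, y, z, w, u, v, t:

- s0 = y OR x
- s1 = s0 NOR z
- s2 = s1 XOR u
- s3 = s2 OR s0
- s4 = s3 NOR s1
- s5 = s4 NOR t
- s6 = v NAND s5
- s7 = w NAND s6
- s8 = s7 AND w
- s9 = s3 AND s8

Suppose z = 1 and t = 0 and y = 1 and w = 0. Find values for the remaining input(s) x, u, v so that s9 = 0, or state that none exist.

x=0, u=0, v=0

s9 = s3 AND s8 must be 0, so at least one of s3, s8 is 0.
Check with z = 1 and t = 0 and y = 1 and w = 0 and x=0, u=0, v=0:
s0 = y OR x = 1 OR 0 = 1
s1 = s0 NOR z = 1 NOR 1 = 0
s2 = s1 XOR u = 0 XOR 0 = 0
s3 = s2 OR s0 = 0 OR 1 = 1
s4 = s3 NOR s1 = 1 NOR 0 = 0
s5 = s4 NOR t = 0 NOR 0 = 1
s6 = v NAND s5 = 0 NAND 1 = 1
s7 = w NAND s6 = 0 NAND 1 = 1
s8 = s7 AND w = 1 AND 0 = 0
s9 = s3 AND s8 = 1 AND 0 = 0
So s9 = 0.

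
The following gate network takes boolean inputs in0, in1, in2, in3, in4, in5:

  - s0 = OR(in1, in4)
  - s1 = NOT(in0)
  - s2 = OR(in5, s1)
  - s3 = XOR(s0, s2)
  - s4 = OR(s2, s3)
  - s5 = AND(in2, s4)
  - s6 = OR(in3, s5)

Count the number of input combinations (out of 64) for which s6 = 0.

s6 = OR(in3, s5) must be 0, so both in3 = 0 and s5 = 0.
s5 = AND(in2, s4) must be 0, so at least one of in2, s4 is 0.
Enumerating the 64 input combinations, 17 give s6 = 0 and 47 give s6 = 1.

17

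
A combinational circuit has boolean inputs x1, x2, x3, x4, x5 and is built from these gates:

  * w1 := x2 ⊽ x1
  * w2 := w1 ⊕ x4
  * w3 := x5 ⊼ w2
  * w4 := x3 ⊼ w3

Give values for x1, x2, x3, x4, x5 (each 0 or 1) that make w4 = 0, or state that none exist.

w4 = x3 ⊼ w3 must be 0, so both x3 = 1 and w3 = 1.
Check with x1=1, x2=1, x3=1, x4=0, x5=1:
w1 = x2 ⊽ x1 = 1 ⊽ 1 = 0
w2 = w1 ⊕ x4 = 0 ⊕ 0 = 0
w3 = x5 ⊼ w2 = 1 ⊼ 0 = 1
w4 = x3 ⊼ w3 = 1 ⊼ 1 = 0
So w4 = 0 as required.

x1=1, x2=1, x3=1, x4=0, x5=1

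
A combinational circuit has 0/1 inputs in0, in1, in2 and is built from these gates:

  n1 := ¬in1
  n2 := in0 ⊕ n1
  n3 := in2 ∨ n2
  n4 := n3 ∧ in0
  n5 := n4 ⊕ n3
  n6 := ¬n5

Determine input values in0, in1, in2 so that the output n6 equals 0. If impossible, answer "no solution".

n6 = ¬n5 must be 0, so n5 = 1.
Check with in0=0, in1=0, in2=1:
n1 = ¬in1 = ¬0 = 1
n2 = in0 ⊕ n1 = 0 ⊕ 1 = 1
n3 = in2 ∨ n2 = 1 ∨ 1 = 1
n4 = n3 ∧ in0 = 1 ∧ 0 = 0
n5 = n4 ⊕ n3 = 0 ⊕ 1 = 1
n6 = ¬n5 = ¬1 = 0
So n6 = 0 as required.

in0=0, in1=0, in2=1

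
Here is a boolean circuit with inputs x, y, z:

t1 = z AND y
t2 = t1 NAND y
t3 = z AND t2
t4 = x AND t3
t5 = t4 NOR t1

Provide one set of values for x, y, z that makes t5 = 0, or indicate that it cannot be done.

x=0, y=1, z=1

Check with x=0, y=1, z=1:
t1 = z AND y = 1 AND 1 = 1
t2 = t1 NAND y = 1 NAND 1 = 0
t3 = z AND t2 = 1 AND 0 = 0
t4 = x AND t3 = 0 AND 0 = 0
t5 = t4 NOR t1 = 0 NOR 1 = 0
So t5 = 0 as required.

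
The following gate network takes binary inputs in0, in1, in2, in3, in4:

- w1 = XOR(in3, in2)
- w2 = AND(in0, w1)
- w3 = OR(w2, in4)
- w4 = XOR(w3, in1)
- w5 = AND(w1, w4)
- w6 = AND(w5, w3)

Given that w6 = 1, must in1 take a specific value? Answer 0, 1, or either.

w6 = AND(w5, w3) must be 1, so both w5 = 1 and w3 = 1.
w5 = AND(w1, w4) must be 1, so both w1 = 1 and w4 = 1.
w3 = OR(w2, in4) must be 1, so at least one of w2, in4 is 1.
Every assignment with w6 = 1 has in1 = 0; there are 6 such assignment(s).

0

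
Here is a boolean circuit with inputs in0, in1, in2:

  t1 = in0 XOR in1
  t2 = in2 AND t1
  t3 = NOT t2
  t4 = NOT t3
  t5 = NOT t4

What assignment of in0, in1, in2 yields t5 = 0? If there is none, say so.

Check with in0=1, in1=0, in2=1:
t1 = in0 XOR in1 = 1 XOR 0 = 1
t2 = in2 AND t1 = 1 AND 1 = 1
t3 = NOT t2 = NOT 1 = 0
t4 = NOT t3 = NOT 0 = 1
t5 = NOT t4 = NOT 1 = 0
So t5 = 0 as required.

in0=1, in1=0, in2=1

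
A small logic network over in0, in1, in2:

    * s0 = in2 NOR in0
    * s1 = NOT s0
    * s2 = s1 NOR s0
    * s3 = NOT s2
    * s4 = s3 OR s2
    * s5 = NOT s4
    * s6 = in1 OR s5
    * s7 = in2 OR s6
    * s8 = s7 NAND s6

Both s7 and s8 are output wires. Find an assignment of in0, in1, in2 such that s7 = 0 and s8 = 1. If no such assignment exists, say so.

in0=0 in1=0 in2=0

Check with in0=0 in1=0 in2=0:
s0 = in2 NOR in0 = 0 NOR 0 = 1
s1 = NOT s0 = NOT 1 = 0
s2 = s1 NOR s0 = 0 NOR 1 = 0
s3 = NOT s2 = NOT 0 = 1
s4 = s3 OR s2 = 1 OR 0 = 1
s5 = NOT s4 = NOT 1 = 0
s6 = in1 OR s5 = 0 OR 0 = 0
s7 = in2 OR s6 = 0 OR 0 = 0
s8 = s7 NAND s6 = 0 NAND 0 = 1
So s7 = 0 and s8 = 1.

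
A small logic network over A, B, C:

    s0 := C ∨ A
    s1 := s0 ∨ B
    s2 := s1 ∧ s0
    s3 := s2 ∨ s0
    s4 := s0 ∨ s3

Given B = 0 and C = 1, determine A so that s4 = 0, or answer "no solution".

no solution exists

With B = 0 and C = 1 fixed, none of the 2 settings of A give s4 = 0.
For example, with A=0:
s0 = C ∨ A = 1 ∨ 0 = 1
s1 = s0 ∨ B = 1 ∨ 0 = 1
s2 = s1 ∧ s0 = 1 ∧ 1 = 1
s3 = s2 ∨ s0 = 1 ∨ 1 = 1
s4 = s0 ∨ s3 = 1 ∨ 1 = 1
giving s4 = 1 ≠ 0.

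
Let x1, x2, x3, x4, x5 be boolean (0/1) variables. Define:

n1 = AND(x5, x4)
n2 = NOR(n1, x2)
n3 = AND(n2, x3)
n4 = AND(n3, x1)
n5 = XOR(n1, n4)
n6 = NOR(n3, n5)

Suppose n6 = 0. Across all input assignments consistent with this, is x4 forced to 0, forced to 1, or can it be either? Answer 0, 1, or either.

either

Both values of x4 occur among assignments with n6 = 0:
  x4=0: x1=0, x2=0, x3=1, x4=0, x5=0
  x4=1: x1=0, x2=0, x3=0, x4=1, x5=1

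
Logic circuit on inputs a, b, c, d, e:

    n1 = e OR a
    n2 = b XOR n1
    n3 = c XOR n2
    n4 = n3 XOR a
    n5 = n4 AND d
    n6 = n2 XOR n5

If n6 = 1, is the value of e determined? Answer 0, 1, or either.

Both values of e occur among assignments with n6 = 1:
  e=0: a=0, b=0, c=1, d=1, e=0
  e=1: a=0, b=0, c=0, d=0, e=1

either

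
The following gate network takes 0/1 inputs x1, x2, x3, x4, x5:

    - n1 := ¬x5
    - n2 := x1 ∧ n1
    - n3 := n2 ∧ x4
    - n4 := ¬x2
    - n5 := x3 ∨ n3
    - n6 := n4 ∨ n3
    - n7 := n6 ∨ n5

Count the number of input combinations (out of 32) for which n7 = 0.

7

n7 = n6 ∨ n5 must be 0, so both n6 = 0 and n5 = 0.
n6 = n4 ∨ n3 must be 0, so both n4 = 0 and n3 = 0.
Enumerating the 32 input combinations, 7 give n7 = 0 and 25 give n7 = 1.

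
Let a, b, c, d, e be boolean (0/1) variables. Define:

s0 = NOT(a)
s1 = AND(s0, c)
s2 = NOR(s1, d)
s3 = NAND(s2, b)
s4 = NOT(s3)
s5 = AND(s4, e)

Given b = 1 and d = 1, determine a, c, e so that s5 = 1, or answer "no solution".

With b = 1 and d = 1 fixed, none of the 8 settings of a, c, e give s5 = 1.
For example, with a=1, c=1, e=0:
s0 = NOT(a) = NOT 1 = 0
s1 = AND(s0, c) = AND(0, 1) = 0
s2 = NOR(s1, d) = NOR(0, 1) = 0
s3 = NAND(s2, b) = NAND(0, 1) = 1
s4 = NOT(s3) = NOT 1 = 0
s5 = AND(s4, e) = AND(0, 0) = 0
giving s5 = 0 ≠ 1.

no solution exists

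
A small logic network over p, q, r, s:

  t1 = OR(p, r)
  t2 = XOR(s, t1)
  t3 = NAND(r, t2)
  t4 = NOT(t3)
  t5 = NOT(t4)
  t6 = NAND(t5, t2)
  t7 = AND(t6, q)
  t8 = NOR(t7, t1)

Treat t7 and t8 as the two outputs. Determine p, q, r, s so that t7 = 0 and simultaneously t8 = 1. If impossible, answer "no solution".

p=0, q=0, r=0, s=1

Check with p=0, q=0, r=0, s=1:
t1 = OR(p, r) = OR(0, 0) = 0
t2 = XOR(s, t1) = XOR(1, 0) = 1
t3 = NAND(r, t2) = NAND(0, 1) = 1
t4 = NOT(t3) = NOT 1 = 0
t5 = NOT(t4) = NOT 0 = 1
t6 = NAND(t5, t2) = NAND(1, 1) = 0
t7 = AND(t6, q) = AND(0, 0) = 0
t8 = NOR(t7, t1) = NOR(0, 0) = 1
So t7 = 0 and t8 = 1.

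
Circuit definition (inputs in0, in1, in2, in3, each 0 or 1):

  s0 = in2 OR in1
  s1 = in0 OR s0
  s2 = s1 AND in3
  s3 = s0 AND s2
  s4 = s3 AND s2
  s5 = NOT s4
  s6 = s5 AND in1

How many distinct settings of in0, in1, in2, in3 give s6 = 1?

4

s6 = s5 AND in1 must be 1, so both s5 = 1 and in1 = 1.
Satisfying assignments:
  in0=0, in1=1, in2=0, in3=0
  in0=0, in1=1, in2=1, in3=0
  in0=1, in1=1, in2=0, in3=0
  in0=1, in1=1, in2=1, in3=0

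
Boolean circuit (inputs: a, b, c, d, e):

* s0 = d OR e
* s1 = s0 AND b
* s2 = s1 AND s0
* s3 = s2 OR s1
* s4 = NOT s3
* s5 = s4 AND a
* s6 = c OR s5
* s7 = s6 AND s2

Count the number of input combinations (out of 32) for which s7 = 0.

26

s7 = s6 AND s2 must be 0, so at least one of s6, s2 is 0.
Enumerating the 32 input combinations, 26 give s7 = 0 and 6 give s7 = 1.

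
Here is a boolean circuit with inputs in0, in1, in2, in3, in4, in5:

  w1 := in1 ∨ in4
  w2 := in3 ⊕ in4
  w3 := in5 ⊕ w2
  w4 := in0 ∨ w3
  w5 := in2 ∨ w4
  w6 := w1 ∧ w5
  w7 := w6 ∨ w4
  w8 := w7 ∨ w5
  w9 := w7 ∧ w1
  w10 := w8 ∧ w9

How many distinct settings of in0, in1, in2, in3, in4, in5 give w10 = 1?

42

w10 = w8 ∧ w9 must be 1, so both w8 = 1 and w9 = 1.
w8 = w7 ∨ w5 must be 1, so at least one of w7, w5 is 1.
w9 = w7 ∧ w1 must be 1, so both w7 = 1 and w1 = 1.
Enumerating the 64 input combinations, 42 give w10 = 1 and 22 give w10 = 0.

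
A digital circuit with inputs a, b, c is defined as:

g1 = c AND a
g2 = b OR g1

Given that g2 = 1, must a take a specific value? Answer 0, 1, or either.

Both values of a occur among assignments with g2 = 1:
  a=0: a=0, b=1, c=0
  a=1: a=1, b=0, c=1

either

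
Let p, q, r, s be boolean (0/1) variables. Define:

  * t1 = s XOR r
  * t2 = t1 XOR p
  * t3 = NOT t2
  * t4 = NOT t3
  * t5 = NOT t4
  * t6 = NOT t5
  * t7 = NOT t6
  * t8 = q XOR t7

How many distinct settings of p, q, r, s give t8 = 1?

8

t8 = q XOR t7 must be 1, so q and t7 differ.
Enumerating the 16 input combinations, 8 give t8 = 1 and 8 give t8 = 0.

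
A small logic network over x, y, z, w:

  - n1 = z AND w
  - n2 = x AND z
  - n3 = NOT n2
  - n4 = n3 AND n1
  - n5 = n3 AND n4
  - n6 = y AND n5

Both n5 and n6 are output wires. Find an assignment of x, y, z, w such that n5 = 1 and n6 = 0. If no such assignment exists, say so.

x=0, y=0, z=1, w=1

Check with x=0, y=0, z=1, w=1:
n1 = z AND w = 1 AND 1 = 1
n2 = x AND z = 0 AND 1 = 0
n3 = NOT n2 = NOT 0 = 1
n4 = n3 AND n1 = 1 AND 1 = 1
n5 = n3 AND n4 = 1 AND 1 = 1
n6 = y AND n5 = 0 AND 1 = 0
So n5 = 1 and n6 = 0.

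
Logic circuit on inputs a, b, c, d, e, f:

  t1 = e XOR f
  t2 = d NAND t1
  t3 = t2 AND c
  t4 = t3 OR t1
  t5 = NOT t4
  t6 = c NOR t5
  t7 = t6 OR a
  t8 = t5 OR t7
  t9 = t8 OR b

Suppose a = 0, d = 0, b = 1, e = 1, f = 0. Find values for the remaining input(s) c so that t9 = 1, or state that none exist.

c=1

t9 = t8 OR b must be 1, so at least one of t8, b is 1.
Check with a = 0, d = 0, b = 1, e = 1, f = 0 and c=1:
t1 = e XOR f = 1 XOR 0 = 1
t2 = d NAND t1 = 0 NAND 1 = 1
t3 = t2 AND c = 1 AND 1 = 1
t4 = t3 OR t1 = 1 OR 1 = 1
t5 = NOT t4 = NOT 1 = 0
t6 = c NOR t5 = 1 NOR 0 = 0
t7 = t6 OR a = 0 OR 0 = 0
t8 = t5 OR t7 = 0 OR 0 = 0
t9 = t8 OR b = 0 OR 1 = 1
So t9 = 1.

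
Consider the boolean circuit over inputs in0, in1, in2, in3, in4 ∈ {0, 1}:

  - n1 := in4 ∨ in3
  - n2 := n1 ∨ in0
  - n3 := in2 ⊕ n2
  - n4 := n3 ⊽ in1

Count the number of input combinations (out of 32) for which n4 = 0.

24

n4 = n3 ⊽ in1 must be 0, so at least one of n3, in1 is 1.
Enumerating the 32 input combinations, 24 give n4 = 0 and 8 give n4 = 1.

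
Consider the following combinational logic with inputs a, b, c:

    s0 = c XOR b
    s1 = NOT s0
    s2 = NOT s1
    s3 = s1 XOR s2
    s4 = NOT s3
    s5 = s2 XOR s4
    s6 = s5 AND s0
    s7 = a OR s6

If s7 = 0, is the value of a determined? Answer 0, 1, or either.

0

s7 = a OR s6 must be 0, so both a = 0 and s6 = 0.
s6 = s5 AND s0 must be 0, so at least one of s5, s0 is 0.
Every assignment with s7 = 0 has a = 0; there are 2 such assignment(s).
  a=0, b=0, c=0
  a=0, b=1, c=1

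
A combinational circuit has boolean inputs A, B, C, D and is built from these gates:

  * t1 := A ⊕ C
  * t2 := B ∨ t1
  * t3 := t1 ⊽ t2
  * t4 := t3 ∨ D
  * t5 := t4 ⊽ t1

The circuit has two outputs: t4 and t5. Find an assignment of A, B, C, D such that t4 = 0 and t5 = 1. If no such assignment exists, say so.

A=0, B=1, C=0, D=0

Check with A=0, B=1, C=0, D=0:
t1 = A ⊕ C = 0 ⊕ 0 = 0
t2 = B ∨ t1 = 1 ∨ 0 = 1
t3 = t1 ⊽ t2 = 0 ⊽ 1 = 0
t4 = t3 ∨ D = 0 ∨ 0 = 0
t5 = t4 ⊽ t1 = 0 ⊽ 0 = 1
So t4 = 0 and t5 = 1.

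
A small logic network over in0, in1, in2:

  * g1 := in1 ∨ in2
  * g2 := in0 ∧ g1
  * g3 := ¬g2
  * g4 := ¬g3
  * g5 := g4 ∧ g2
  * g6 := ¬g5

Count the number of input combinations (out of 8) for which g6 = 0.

3

g6 = ¬g5 must be 0, so g5 = 1.
Satisfying assignments:
  in0=1, in1=0, in2=1
  in0=1, in1=1, in2=0
  in0=1, in1=1, in2=1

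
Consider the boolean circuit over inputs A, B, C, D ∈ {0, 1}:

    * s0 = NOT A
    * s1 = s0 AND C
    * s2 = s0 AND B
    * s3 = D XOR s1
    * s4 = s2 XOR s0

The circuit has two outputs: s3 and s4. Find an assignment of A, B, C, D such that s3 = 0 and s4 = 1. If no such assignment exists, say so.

A=0, B=0, C=0, D=0

Check with A=0, B=0, C=0, D=0:
s0 = NOT A = NOT 0 = 1
s1 = s0 AND C = 1 AND 0 = 0
s2 = s0 AND B = 1 AND 0 = 0
s3 = D XOR s1 = 0 XOR 0 = 0
s4 = s2 XOR s0 = 0 XOR 1 = 1
So s3 = 0 and s4 = 1.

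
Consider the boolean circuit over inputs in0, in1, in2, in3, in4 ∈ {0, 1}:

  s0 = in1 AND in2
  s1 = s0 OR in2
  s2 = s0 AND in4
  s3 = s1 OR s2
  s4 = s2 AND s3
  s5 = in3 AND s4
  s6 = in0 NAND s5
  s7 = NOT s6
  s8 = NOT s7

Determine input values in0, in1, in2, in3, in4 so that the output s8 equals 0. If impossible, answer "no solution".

Check with in0=1, in1=1, in2=1, in3=1, in4=1:
s0 = in1 AND in2 = 1 AND 1 = 1
s1 = s0 OR in2 = 1 OR 1 = 1
s2 = s0 AND in4 = 1 AND 1 = 1
s3 = s1 OR s2 = 1 OR 1 = 1
s4 = s2 AND s3 = 1 AND 1 = 1
s5 = in3 AND s4 = 1 AND 1 = 1
s6 = in0 NAND s5 = 1 NAND 1 = 0
s7 = NOT s6 = NOT 0 = 1
s8 = NOT s7 = NOT 1 = 0
So s8 = 0 as required.

in0=1, in1=1, in2=1, in3=1, in4=1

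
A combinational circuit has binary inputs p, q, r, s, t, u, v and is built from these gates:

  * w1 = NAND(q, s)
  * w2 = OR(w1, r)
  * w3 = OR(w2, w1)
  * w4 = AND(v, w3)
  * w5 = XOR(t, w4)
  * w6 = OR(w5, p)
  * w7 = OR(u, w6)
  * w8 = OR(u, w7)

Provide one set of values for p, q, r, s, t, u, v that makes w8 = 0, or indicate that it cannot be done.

p=0, q=1, r=1, s=1, t=1, u=0, v=1

w8 = OR(u, w7) must be 0, so both u = 0 and w7 = 0.
Check with p=0, q=1, r=1, s=1, t=1, u=0, v=1:
w1 = NAND(q, s) = NAND(1, 1) = 0
w2 = OR(w1, r) = OR(0, 1) = 1
w3 = OR(w2, w1) = OR(1, 0) = 1
w4 = AND(v, w3) = AND(1, 1) = 1
w5 = XOR(t, w4) = XOR(1, 1) = 0
w6 = OR(w5, p) = OR(0, 0) = 0
w7 = OR(u, w6) = OR(0, 0) = 0
w8 = OR(u, w7) = OR(0, 0) = 0
So w8 = 0 as required.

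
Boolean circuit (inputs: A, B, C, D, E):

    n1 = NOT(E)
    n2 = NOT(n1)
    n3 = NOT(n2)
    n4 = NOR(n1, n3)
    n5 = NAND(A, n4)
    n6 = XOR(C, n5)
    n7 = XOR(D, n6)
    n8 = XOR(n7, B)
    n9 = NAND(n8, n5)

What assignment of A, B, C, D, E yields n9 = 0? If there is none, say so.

A=0 B=1 C=1 D=0 E=0

n9 = NAND(n8, n5) must be 0, so both n8 = 1 and n5 = 1.
Check with A=0 B=1 C=1 D=0 E=0:
n1 = NOT(E) = NOT 0 = 1
n2 = NOT(n1) = NOT 1 = 0
n3 = NOT(n2) = NOT 0 = 1
n4 = NOR(n1, n3) = NOR(1, 1) = 0
n5 = NAND(A, n4) = NAND(0, 0) = 1
n6 = XOR(C, n5) = XOR(1, 1) = 0
n7 = XOR(D, n6) = XOR(0, 0) = 0
n8 = XOR(n7, B) = XOR(0, 1) = 1
n9 = NAND(n8, n5) = NAND(1, 1) = 0
So n9 = 0 as required.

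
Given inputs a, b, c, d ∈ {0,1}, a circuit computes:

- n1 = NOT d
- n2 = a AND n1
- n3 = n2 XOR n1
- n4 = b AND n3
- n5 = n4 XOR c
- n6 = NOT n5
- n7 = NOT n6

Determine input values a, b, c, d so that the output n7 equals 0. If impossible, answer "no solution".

a=1, b=0, c=0, d=1

Check with a=1, b=0, c=0, d=1:
n1 = NOT d = NOT 1 = 0
n2 = a AND n1 = 1 AND 0 = 0
n3 = n2 XOR n1 = 0 XOR 0 = 0
n4 = b AND n3 = 0 AND 0 = 0
n5 = n4 XOR c = 0 XOR 0 = 0
n6 = NOT n5 = NOT 0 = 1
n7 = NOT n6 = NOT 1 = 0
So n7 = 0 as required.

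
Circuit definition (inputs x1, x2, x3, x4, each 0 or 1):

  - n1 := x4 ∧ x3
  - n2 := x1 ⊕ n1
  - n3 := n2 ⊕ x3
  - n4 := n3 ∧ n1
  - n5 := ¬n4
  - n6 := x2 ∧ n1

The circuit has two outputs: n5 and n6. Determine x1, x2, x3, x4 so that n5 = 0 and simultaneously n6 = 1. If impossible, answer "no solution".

x1=1 x2=1 x3=1 x4=1

Check with x1=1 x2=1 x3=1 x4=1:
n1 = x4 ∧ x3 = 1 ∧ 1 = 1
n2 = x1 ⊕ n1 = 1 ⊕ 1 = 0
n3 = n2 ⊕ x3 = 0 ⊕ 1 = 1
n4 = n3 ∧ n1 = 1 ∧ 1 = 1
n5 = ¬n4 = ¬1 = 0
n6 = x2 ∧ n1 = 1 ∧ 1 = 1
So n5 = 0 and n6 = 1.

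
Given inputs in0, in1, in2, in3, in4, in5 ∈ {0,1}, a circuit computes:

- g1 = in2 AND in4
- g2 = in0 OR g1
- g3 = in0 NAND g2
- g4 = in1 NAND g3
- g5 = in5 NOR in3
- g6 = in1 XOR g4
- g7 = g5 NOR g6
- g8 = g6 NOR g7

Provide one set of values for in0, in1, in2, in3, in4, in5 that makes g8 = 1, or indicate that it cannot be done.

in0=1 in1=1 in2=0 in3=0 in4=0 in5=0

Check with in0=1 in1=1 in2=0 in3=0 in4=0 in5=0:
g1 = in2 AND in4 = 0 AND 0 = 0
g2 = in0 OR g1 = 1 OR 0 = 1
g3 = in0 NAND g2 = 1 NAND 1 = 0
g4 = in1 NAND g3 = 1 NAND 0 = 1
g5 = in5 NOR in3 = 0 NOR 0 = 1
g6 = in1 XOR g4 = 1 XOR 1 = 0
g7 = g5 NOR g6 = 1 NOR 0 = 0
g8 = g6 NOR g7 = 0 NOR 0 = 1
So g8 = 1 as required.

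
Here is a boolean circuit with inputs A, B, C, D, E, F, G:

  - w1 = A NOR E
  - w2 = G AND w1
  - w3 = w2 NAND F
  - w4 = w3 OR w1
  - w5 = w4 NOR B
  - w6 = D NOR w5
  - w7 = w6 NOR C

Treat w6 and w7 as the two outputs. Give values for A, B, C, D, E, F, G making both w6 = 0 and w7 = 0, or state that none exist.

A=1 B=1 C=1 D=1 E=0 F=0 G=1

Check with A=1 B=1 C=1 D=1 E=0 F=0 G=1:
w1 = A NOR E = 1 NOR 0 = 0
w2 = G AND w1 = 1 AND 0 = 0
w3 = w2 NAND F = 0 NAND 0 = 1
w4 = w3 OR w1 = 1 OR 0 = 1
w5 = w4 NOR B = 1 NOR 1 = 0
w6 = D NOR w5 = 1 NOR 0 = 0
w7 = w6 NOR C = 0 NOR 1 = 0
So w6 = 0 and w7 = 0.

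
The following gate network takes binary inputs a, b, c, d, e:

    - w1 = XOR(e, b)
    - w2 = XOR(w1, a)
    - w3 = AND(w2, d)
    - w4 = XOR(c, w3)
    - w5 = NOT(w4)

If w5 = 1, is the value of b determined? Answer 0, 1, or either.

Both values of b occur among assignments with w5 = 1:
  b=0: a=0, b=0, c=0, d=0, e=0
  b=1: a=0, b=1, c=0, d=0, e=0

either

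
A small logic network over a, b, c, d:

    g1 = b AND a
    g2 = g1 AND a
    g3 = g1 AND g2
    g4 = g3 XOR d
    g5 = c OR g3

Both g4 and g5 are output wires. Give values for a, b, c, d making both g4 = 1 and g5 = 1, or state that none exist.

a=0, b=0, c=1, d=1

Check with a=0, b=0, c=1, d=1:
g1 = b AND a = 0 AND 0 = 0
g2 = g1 AND a = 0 AND 0 = 0
g3 = g1 AND g2 = 0 AND 0 = 0
g4 = g3 XOR d = 0 XOR 1 = 1
g5 = c OR g3 = 1 OR 0 = 1
So g4 = 1 and g5 = 1.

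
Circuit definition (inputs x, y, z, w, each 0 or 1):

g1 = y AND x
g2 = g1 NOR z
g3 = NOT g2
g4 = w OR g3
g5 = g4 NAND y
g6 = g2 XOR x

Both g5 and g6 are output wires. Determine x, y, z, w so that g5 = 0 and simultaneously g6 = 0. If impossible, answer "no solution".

Check with x=0, y=1, z=1, w=1:
g1 = y AND x = 1 AND 0 = 0
g2 = g1 NOR z = 0 NOR 1 = 0
g3 = NOT g2 = NOT 0 = 1
g4 = w OR g3 = 1 OR 1 = 1
g5 = g4 NAND y = 1 NAND 1 = 0
g6 = g2 XOR x = 0 XOR 0 = 0
So g5 = 0 and g6 = 0.

x=0, y=1, z=1, w=1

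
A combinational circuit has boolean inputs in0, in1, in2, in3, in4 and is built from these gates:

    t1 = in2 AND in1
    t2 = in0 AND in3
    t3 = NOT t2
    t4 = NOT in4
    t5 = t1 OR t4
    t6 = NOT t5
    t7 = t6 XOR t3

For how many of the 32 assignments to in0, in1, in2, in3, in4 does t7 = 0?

t7 = t6 XOR t3 must be 0, so t6 and t3 are equal.
Enumerating the 32 input combinations, 14 give t7 = 0 and 18 give t7 = 1.

14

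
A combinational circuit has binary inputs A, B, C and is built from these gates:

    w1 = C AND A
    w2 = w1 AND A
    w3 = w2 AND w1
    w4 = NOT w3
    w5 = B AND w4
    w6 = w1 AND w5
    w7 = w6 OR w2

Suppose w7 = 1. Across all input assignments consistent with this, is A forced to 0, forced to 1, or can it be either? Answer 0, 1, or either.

1

w7 = w6 OR w2 must be 1, so at least one of w6, w2 is 1.
Every assignment with w7 = 1 has A = 1; there are 2 such assignment(s).
  A=1, B=0, C=1
  A=1, B=1, C=1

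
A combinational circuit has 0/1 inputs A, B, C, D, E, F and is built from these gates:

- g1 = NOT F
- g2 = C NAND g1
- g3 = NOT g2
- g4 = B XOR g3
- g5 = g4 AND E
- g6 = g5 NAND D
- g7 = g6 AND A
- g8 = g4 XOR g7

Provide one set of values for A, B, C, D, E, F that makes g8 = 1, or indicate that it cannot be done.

A=0 B=1 C=0 D=1 E=0 F=1

g8 = g4 XOR g7 must be 1, so g4 and g7 differ.
Check with A=0 B=1 C=0 D=1 E=0 F=1:
g1 = NOT F = NOT 1 = 0
g2 = C NAND g1 = 0 NAND 0 = 1
g3 = NOT g2 = NOT 1 = 0
g4 = B XOR g3 = 1 XOR 0 = 1
g5 = g4 AND E = 1 AND 0 = 0
g6 = g5 NAND D = 0 NAND 1 = 1
g7 = g6 AND A = 1 AND 0 = 0
g8 = g4 XOR g7 = 1 XOR 0 = 1
So g8 = 1 as required.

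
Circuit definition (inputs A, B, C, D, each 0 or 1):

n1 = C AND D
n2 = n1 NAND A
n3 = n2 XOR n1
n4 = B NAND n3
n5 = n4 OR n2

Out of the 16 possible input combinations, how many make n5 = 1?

n5 = n4 OR n2 must be 1, so at least one of n4, n2 is 1.
Enumerating the 16 input combinations, 15 give n5 = 1 and 1 give n5 = 0.

15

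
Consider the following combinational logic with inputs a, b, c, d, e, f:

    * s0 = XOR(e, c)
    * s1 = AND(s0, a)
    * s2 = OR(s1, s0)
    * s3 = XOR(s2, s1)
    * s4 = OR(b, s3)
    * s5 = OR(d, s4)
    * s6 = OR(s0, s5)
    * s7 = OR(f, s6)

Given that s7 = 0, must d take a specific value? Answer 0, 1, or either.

s7 = OR(f, s6) must be 0, so both f = 0 and s6 = 0.
Every assignment with s7 = 0 has d = 0; there are 4 such assignment(s).
  a=0, b=0, c=0, d=0, e=0, f=0
  a=0, b=0, c=1, d=0, e=1, f=0
  a=1, b=0, c=0, d=0, e=0, f=0
  a=1, b=0, c=1, d=0, e=1, f=0

0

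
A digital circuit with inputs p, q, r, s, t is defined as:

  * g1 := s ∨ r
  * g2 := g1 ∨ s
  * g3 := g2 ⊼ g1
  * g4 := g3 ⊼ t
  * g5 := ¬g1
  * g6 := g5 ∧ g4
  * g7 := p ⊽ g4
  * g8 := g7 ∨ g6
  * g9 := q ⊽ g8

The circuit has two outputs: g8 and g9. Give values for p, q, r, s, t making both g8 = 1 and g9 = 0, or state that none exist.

p=1, q=0, r=0, s=0, t=0

Check with p=1, q=0, r=0, s=0, t=0:
g1 = s ∨ r = 0 ∨ 0 = 0
g2 = g1 ∨ s = 0 ∨ 0 = 0
g3 = g2 ⊼ g1 = 0 ⊼ 0 = 1
g4 = g3 ⊼ t = 1 ⊼ 0 = 1
g5 = ¬g1 = ¬0 = 1
g6 = g5 ∧ g4 = 1 ∧ 1 = 1
g7 = p ⊽ g4 = 1 ⊽ 1 = 0
g8 = g7 ∨ g6 = 0 ∨ 1 = 1
g9 = q ⊽ g8 = 0 ⊽ 1 = 0
So g8 = 1 and g9 = 0.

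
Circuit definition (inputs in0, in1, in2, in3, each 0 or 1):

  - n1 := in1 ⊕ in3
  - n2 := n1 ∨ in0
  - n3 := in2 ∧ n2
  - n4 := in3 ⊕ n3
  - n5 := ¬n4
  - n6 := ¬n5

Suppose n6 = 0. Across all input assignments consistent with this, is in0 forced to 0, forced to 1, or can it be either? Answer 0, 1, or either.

either

Both values of in0 occur among assignments with n6 = 0:
  in0=0: in0=0, in1=0, in2=0, in3=0
  in0=1: in0=1, in1=0, in2=0, in3=0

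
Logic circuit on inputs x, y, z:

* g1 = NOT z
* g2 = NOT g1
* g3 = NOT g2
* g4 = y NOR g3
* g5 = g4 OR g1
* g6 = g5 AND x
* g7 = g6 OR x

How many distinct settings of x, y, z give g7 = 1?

4

g7 = g6 OR x must be 1, so at least one of g6, x is 1.
Satisfying assignments:
  x=1, y=0, z=0
  x=1, y=0, z=1
  x=1, y=1, z=0
  x=1, y=1, z=1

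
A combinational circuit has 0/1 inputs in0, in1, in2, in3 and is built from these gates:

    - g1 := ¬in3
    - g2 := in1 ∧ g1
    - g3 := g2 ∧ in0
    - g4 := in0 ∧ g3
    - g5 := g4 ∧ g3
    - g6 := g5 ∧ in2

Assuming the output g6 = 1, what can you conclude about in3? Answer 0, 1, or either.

0

g6 = g5 ∧ in2 must be 1, so both g5 = 1 and in2 = 1.
Every assignment with g6 = 1 has in3 = 0; there are 1 such assignment(s).
  in0=1, in1=1, in2=1, in3=0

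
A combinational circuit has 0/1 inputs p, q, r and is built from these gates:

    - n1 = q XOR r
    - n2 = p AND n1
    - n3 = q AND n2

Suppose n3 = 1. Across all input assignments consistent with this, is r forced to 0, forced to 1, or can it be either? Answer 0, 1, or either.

0

n3 = q AND n2 must be 1, so both q = 1 and n2 = 1.
Every assignment with n3 = 1 has r = 0; there are 1 such assignment(s).
  p=1, q=1, r=0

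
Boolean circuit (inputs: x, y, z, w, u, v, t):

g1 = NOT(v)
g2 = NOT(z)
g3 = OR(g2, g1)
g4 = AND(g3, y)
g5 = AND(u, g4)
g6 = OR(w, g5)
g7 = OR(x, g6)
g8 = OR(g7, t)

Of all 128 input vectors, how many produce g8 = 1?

g8 = OR(g7, t) must be 1, so at least one of g7, t is 1.
Enumerating the 128 input combinations, 115 give g8 = 1 and 13 give g8 = 0.

115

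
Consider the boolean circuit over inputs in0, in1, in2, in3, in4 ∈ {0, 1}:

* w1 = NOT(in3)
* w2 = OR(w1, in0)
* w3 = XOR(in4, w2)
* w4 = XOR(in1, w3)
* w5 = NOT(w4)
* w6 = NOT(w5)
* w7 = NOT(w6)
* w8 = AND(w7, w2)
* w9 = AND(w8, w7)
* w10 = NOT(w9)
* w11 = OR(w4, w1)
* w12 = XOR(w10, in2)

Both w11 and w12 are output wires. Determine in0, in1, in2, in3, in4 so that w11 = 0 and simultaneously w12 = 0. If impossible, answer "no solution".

in0=0, in1=1, in2=1, in3=1, in4=1

Check with in0=0, in1=1, in2=1, in3=1, in4=1:
w1 = NOT(in3) = NOT 1 = 0
w2 = OR(w1, in0) = OR(0, 0) = 0
w3 = XOR(in4, w2) = XOR(1, 0) = 1
w4 = XOR(in1, w3) = XOR(1, 1) = 0
w5 = NOT(w4) = NOT 0 = 1
w6 = NOT(w5) = NOT 1 = 0
w7 = NOT(w6) = NOT 0 = 1
w8 = AND(w7, w2) = AND(1, 0) = 0
w9 = AND(w8, w7) = AND(0, 1) = 0
w10 = NOT(w9) = NOT 0 = 1
w11 = OR(w4, w1) = OR(0, 0) = 0
w12 = XOR(w10, in2) = XOR(1, 1) = 0
So w11 = 0 and w12 = 0.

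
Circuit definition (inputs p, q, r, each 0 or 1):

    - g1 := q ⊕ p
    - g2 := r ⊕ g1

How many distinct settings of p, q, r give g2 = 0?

4

g2 = r ⊕ g1 must be 0, so r and g1 are equal.
Satisfying assignments:
  p=0, q=0, r=0
  p=0, q=1, r=1
  p=1, q=0, r=1
  p=1, q=1, r=0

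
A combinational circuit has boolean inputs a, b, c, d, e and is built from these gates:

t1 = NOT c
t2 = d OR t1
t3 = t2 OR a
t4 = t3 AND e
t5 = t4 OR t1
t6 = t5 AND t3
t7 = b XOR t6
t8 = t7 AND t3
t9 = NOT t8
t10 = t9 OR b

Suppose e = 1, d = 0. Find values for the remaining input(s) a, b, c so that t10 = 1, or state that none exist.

a=1 b=1 c=0

t10 = t9 OR b must be 1, so at least one of t9, b is 1.
Check with e = 1, d = 0 and a=1, b=1, c=0:
t1 = NOT c = NOT 0 = 1
t2 = d OR t1 = 0 OR 1 = 1
t3 = t2 OR a = 1 OR 1 = 1
t4 = t3 AND e = 1 AND 1 = 1
t5 = t4 OR t1 = 1 OR 1 = 1
t6 = t5 AND t3 = 1 AND 1 = 1
t7 = b XOR t6 = 1 XOR 1 = 0
t8 = t7 AND t3 = 0 AND 1 = 0
t9 = NOT t8 = NOT 0 = 1
t10 = t9 OR b = 1 OR 1 = 1
So t10 = 1.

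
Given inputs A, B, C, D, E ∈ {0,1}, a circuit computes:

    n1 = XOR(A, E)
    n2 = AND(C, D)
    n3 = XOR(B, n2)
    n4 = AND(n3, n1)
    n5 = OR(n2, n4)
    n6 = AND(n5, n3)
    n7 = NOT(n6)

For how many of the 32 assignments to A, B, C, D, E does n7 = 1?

22

n7 = NOT(n6) must be 1, so n6 = 0.
Enumerating the 32 input combinations, 22 give n7 = 1 and 10 give n7 = 0.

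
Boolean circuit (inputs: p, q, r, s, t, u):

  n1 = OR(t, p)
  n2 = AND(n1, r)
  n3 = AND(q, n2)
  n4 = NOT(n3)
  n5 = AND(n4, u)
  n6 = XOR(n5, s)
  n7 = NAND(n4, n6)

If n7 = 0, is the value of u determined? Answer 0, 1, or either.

either

Both values of u occur among assignments with n7 = 0:
  u=0: p=0, q=0, r=0, s=1, t=0, u=0
  u=1: p=0, q=0, r=0, s=0, t=0, u=1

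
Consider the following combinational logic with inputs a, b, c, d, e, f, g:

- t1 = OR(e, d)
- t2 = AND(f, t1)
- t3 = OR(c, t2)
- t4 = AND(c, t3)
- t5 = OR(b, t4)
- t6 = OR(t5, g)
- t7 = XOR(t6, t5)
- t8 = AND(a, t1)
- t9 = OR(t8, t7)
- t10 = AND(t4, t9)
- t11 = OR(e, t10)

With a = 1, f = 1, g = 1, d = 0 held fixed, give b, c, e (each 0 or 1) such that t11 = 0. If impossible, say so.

b=1, c=0, e=0

t11 = OR(e, t10) must be 0, so both e = 0 and t10 = 0.
t10 = AND(t4, t9) must be 0, so at least one of t4, t9 is 0.
Check with a = 1, f = 1, g = 1, d = 0 and b=1, c=0, e=0:
t1 = OR(e, d) = OR(0, 0) = 0
t2 = AND(f, t1) = AND(1, 0) = 0
t3 = OR(c, t2) = OR(0, 0) = 0
t4 = AND(c, t3) = AND(0, 0) = 0
t5 = OR(b, t4) = OR(1, 0) = 1
t6 = OR(t5, g) = OR(1, 1) = 1
t7 = XOR(t6, t5) = XOR(1, 1) = 0
t8 = AND(a, t1) = AND(1, 0) = 0
t9 = OR(t8, t7) = OR(0, 0) = 0
t10 = AND(t4, t9) = AND(0, 0) = 0
t11 = OR(e, t10) = OR(0, 0) = 0
So t11 = 0.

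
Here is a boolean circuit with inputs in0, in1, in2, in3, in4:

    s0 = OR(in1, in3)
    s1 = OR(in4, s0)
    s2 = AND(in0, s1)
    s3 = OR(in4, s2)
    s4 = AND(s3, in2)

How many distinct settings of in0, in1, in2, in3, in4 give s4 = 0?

21

s4 = AND(s3, in2) must be 0, so at least one of s3, in2 is 0.
Enumerating the 32 input combinations, 21 give s4 = 0 and 11 give s4 = 1.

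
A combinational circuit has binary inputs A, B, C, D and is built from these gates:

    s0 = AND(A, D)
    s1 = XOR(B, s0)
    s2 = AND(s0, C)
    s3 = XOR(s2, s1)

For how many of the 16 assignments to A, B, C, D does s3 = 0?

s3 = XOR(s2, s1) must be 0, so s2 and s1 are equal.
Enumerating the 16 input combinations, 8 give s3 = 0 and 8 give s3 = 1.

8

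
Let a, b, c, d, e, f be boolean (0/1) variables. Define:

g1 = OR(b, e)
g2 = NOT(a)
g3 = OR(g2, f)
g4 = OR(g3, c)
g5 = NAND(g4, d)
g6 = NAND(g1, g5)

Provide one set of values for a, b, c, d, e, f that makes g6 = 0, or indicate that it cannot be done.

g6 = NAND(g1, g5) must be 0, so both g1 = 1 and g5 = 1.
Check with a=0 b=1 c=0 d=0 e=0 f=0:
g1 = OR(b, e) = OR(1, 0) = 1
g2 = NOT(a) = NOT 0 = 1
g3 = OR(g2, f) = OR(1, 0) = 1
g4 = OR(g3, c) = OR(1, 0) = 1
g5 = NAND(g4, d) = NAND(1, 0) = 1
g6 = NAND(g1, g5) = NAND(1, 1) = 0
So g6 = 0 as required.

a=0 b=1 c=0 d=0 e=0 f=0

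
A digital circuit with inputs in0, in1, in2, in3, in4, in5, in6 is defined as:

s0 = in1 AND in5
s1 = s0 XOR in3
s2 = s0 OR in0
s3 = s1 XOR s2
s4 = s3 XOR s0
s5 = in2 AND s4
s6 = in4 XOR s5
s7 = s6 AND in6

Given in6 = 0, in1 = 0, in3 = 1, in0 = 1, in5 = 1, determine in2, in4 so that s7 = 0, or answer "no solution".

in2=1, in4=0

Check with in6 = 0, in1 = 0, in3 = 1, in0 = 1, in5 = 1 and in2=1, in4=0:
s0 = in1 AND in5 = 0 AND 1 = 0
s1 = s0 XOR in3 = 0 XOR 1 = 1
s2 = s0 OR in0 = 0 OR 1 = 1
s3 = s1 XOR s2 = 1 XOR 1 = 0
s4 = s3 XOR s0 = 0 XOR 0 = 0
s5 = in2 AND s4 = 1 AND 0 = 0
s6 = in4 XOR s5 = 0 XOR 0 = 0
s7 = s6 AND in6 = 0 AND 0 = 0
So s7 = 0.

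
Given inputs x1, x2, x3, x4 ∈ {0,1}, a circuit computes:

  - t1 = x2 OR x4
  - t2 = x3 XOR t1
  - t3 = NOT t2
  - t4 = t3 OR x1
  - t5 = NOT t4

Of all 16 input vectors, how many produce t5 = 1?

4

t5 = NOT t4 must be 1, so t4 = 0.
t4 = t3 OR x1 must be 0, so both t3 = 0 and x1 = 0.
t3 = NOT t2 must be 0, so t2 = 1.
Satisfying assignments:
  x1=0, x2=0, x3=0, x4=1
  x1=0, x2=0, x3=1, x4=0
  x1=0, x2=1, x3=0, x4=0
  x1=0, x2=1, x3=0, x4=1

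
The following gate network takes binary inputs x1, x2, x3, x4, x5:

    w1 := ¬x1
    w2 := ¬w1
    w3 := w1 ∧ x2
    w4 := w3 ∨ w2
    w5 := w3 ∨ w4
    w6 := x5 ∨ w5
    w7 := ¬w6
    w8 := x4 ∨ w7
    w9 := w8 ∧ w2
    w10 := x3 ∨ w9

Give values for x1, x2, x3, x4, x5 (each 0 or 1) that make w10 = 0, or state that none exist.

x1=0, x2=1, x3=0, x4=0, x5=1

Check with x1=0, x2=1, x3=0, x4=0, x5=1:
w1 = ¬x1 = ¬0 = 1
w2 = ¬w1 = ¬1 = 0
w3 = w1 ∧ x2 = 1 ∧ 1 = 1
w4 = w3 ∨ w2 = 1 ∨ 0 = 1
w5 = w3 ∨ w4 = 1 ∨ 1 = 1
w6 = x5 ∨ w5 = 1 ∨ 1 = 1
w7 = ¬w6 = ¬1 = 0
w8 = x4 ∨ w7 = 0 ∨ 0 = 0
w9 = w8 ∧ w2 = 0 ∧ 0 = 0
w10 = x3 ∨ w9 = 0 ∨ 0 = 0
So w10 = 0 as required.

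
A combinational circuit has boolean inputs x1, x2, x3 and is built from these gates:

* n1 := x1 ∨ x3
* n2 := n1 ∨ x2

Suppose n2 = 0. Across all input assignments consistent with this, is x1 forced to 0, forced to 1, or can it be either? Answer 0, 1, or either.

0

n2 = n1 ∨ x2 must be 0, so both n1 = 0 and x2 = 0.
n1 = x1 ∨ x3 must be 0, so both x1 = 0 and x3 = 0.
Every assignment with n2 = 0 has x1 = 0; there are 1 such assignment(s).
  x1=0, x2=0, x3=0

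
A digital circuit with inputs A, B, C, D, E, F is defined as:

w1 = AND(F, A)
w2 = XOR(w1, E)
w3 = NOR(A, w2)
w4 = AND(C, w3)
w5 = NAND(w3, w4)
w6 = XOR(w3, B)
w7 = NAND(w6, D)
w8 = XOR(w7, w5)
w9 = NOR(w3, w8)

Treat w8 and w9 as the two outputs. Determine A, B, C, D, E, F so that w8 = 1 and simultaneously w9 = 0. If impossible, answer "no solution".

Check with A=0, B=1, C=1, D=1, E=0, F=1:
w1 = AND(F, A) = AND(1, 0) = 0
w2 = XOR(w1, E) = XOR(0, 0) = 0
w3 = NOR(A, w2) = NOR(0, 0) = 1
w4 = AND(C, w3) = AND(1, 1) = 1
w5 = NAND(w3, w4) = NAND(1, 1) = 0
w6 = XOR(w3, B) = XOR(1, 1) = 0
w7 = NAND(w6, D) = NAND(0, 1) = 1
w8 = XOR(w7, w5) = XOR(1, 0) = 1
w9 = NOR(w3, w8) = NOR(1, 1) = 0
So w8 = 1 and w9 = 0.

A=0, B=1, C=1, D=1, E=0, F=1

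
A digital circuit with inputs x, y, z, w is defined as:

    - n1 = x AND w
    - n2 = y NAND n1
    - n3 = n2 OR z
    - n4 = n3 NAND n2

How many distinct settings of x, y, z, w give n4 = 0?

14

n4 = n3 NAND n2 must be 0, so both n3 = 1 and n2 = 1.
n3 = n2 OR z must be 1, so at least one of n2, z is 1.
n2 = y NAND n1 must be 1, so at least one of y, n1 is 0.
Enumerating the 16 input combinations, 14 give n4 = 0 and 2 give n4 = 1.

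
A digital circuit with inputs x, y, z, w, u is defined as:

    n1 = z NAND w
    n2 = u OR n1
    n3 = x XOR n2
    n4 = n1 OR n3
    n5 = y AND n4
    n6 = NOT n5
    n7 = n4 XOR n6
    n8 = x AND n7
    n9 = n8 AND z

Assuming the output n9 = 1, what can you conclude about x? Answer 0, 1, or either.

1

n9 = n8 AND z must be 1, so both n8 = 1 and z = 1.
Every assignment with n9 = 1 has x = 1; there are 5 such assignment(s).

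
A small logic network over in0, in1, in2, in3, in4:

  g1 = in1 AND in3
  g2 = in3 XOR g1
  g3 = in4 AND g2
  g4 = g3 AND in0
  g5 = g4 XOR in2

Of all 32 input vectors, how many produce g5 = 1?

16

g5 = g4 XOR in2 must be 1, so g4 and in2 differ.
Enumerating the 32 input combinations, 16 give g5 = 1 and 16 give g5 = 0.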